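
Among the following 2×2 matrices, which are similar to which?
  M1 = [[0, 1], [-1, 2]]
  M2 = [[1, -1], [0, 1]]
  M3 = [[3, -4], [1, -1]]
1 class: {M1, M2, M3}

Characteristic polynomials: χ_{M1} = (x - 1)^2, χ_{M2} = (x - 1)^2, χ_{M3} = (x - 1)^2.

{M1, M2, M3}: invariant factors (x - 1)^2.

Matrices are similar if and only if their invariant-factor lists agree; the partition into similarity classes is {M1, M2, M3}.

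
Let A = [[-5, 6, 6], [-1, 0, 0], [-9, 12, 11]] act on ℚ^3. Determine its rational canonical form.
The invariant factors of A (the non-unit diagonal entries of the Smith normal form of xI - A over ℚ[x]) are (x - 2)(x^2 - 4x - 3), each dividing the next. The characteristic polynomial is their product, (x - 2)(x^2 - 4x - 3).

The rational canonical form is the block-diagonal matrix of companion matrices C(f_i):
R = [[0, 0, -6], [1, 0, -5], [0, 1, 6]].

Note the characteristic polynomial does not split into linear factors over ℚ, so A has no Jordan form over ℚ; the rational canonical form exists over any field.

R = [[0, 0, -6], [1, 0, -5], [0, 1, 6]]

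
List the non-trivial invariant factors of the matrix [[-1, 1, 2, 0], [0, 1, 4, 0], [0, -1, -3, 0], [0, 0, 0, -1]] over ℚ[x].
x + 1, x + 1, (x + 1)^2

The Jordan structure of A has elementary divisors (x + 1)^2, (x + 1), (x + 1). Arranging the block sizes at each eigenvalue in decreasing order and taking row products gives the invariant factors.

Invariant factors (smallest first, each dividing the next): x + 1, x + 1, (x + 1)^2.

Check: the last factor (x + 1)^2 is the minimal polynomial, and the product (x + 1)^4 is the characteristic polynomial.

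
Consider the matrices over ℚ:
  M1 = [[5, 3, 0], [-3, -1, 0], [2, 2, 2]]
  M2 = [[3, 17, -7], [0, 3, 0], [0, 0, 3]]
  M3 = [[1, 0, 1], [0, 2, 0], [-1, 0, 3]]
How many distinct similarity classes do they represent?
2 classes: {M1, M3}, {M2}

Characteristic polynomials: χ_{M1} = (x - 2)^3, χ_{M2} = (x - 3)^3, χ_{M3} = (x - 2)^3.

{M1, M3}: invariant factors x - 2, (x - 2)^2.

{M2}: invariant factors x - 3, (x - 3)^2.

Matrices are similar if and only if their invariant-factor lists agree; the partition into similarity classes is {M1, M3}, {M2}.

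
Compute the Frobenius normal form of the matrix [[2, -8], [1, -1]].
R = [[0, -6], [1, 1]]

The invariant factors of A (the non-unit diagonal entries of the Smith normal form of xI - A over ℚ[x]) are x^2 - x + 6, each dividing the next. The characteristic polynomial is their product, x^2 - x + 6.

The rational canonical form is the block-diagonal matrix of companion matrices C(f_i):
R = [[0, -6], [1, 1]].

Note the characteristic polynomial does not split into linear factors over ℚ, so A has no Jordan form over ℚ; the rational canonical form exists over any field.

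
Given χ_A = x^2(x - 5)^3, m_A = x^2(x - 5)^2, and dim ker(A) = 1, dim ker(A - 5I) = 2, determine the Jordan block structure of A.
λ = 0: algebraic multiplicity 2 (exponent in χ_A), largest block size 2 (exponent in m_A), 1 block (geometric multiplicity). This forces block sizes [2].
λ = 5: algebraic multiplicity 3 (exponent in χ_A), largest block size 2 (exponent in m_A), 2 blocks (geometric multiplicity). These force block sizes [2, 1].

Jordan blocks: (0, 2), (5, 2), (5, 1)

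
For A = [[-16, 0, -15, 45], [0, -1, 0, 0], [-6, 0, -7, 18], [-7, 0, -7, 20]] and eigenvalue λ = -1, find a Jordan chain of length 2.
v_1 = [[10, 0, 4, 5]]^T, v_2 = [[15, 0, 6, 7]]^T

We seek v_1 ∈ ker((A + I)^2) \ ker(A + I), then set v_{i+1} = (A + I) v_i.

One such chain is v_1 = [[10, 0, 4, 5]]^T, v_2 = [[15, 0, 6, 7]]^T. Check: (A + I) v_2 = [[0, 0, 0, 0]]^T = 0.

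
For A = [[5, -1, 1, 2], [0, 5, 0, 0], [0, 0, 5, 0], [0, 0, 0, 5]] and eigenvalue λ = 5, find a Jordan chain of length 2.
We seek v_1 ∈ ker((A - 5I)^2) \ ker(A - 5I), then set v_{i+1} = (A - 5I) v_i.

One such chain is v_1 = [[-4, 3, 4, 0]]^T, v_2 = [[1, 0, 0, 0]]^T. Check: (A - 5I) v_2 = [[0, 0, 0, 0]]^T = 0.

v_1 = [[-4, 3, 4, 0]]^T, v_2 = [[1, 0, 0, 0]]^T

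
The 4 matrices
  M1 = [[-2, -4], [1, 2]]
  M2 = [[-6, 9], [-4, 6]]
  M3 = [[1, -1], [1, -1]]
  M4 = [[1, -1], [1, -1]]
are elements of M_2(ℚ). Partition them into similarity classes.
Characteristic polynomials: χ_{M1} = x^2, χ_{M2} = x^2, χ_{M3} = x^2, χ_{M4} = x^2.

{M1, M2, M3, M4}: invariant factors x^2.

Matrices are similar if and only if their invariant-factor lists agree; the partition into similarity classes is {M1, M2, M3, M4}.

1 class: {M1, M2, M3, M4}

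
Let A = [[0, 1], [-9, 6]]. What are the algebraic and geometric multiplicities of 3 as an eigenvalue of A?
algebraic multiplicity 2, geometric multiplicity 1

The characteristic polynomial is (x - 3)^2, so the factor x - 3 appears with exponent 2: the algebraic multiplicity is 2.

rank(A - 3I) = 1, so the eigenspace has dimension 2 - 1 = 1: the geometric multiplicity is 1.

Since 1 < 2, A is not diagonalizable.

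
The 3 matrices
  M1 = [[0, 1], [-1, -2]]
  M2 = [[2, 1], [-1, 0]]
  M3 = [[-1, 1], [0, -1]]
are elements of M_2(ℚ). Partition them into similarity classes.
Characteristic polynomials: χ_{M1} = (x + 1)^2, χ_{M2} = (x - 1)^2, χ_{M3} = (x + 1)^2.

{M1, M3}: invariant factors (x + 1)^2.

{M2}: invariant factors (x - 1)^2.

Matrices are similar if and only if their invariant-factor lists agree; the partition into similarity classes is {M1, M3}, {M2}.

2 classes: {M1, M3}, {M2}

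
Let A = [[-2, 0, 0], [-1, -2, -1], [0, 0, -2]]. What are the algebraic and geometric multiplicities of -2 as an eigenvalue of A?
algebraic multiplicity 3, geometric multiplicity 2

The characteristic polynomial is (x + 2)^3, so the factor x + 2 appears with exponent 3: the algebraic multiplicity is 3.

rank(A + 2I) = 1, so the eigenspace has dimension 3 - 1 = 2: the geometric multiplicity is 2.

Since 2 < 3, A is not diagonalizable.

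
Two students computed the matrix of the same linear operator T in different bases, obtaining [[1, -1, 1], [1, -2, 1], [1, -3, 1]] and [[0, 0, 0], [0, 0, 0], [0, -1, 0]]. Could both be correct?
No.

Both have characteristic polynomial x^3, but the minimal polynomial of A is x^3 while the minimal polynomial of B is x^2. The minimal polynomial is a similarity invariant, so A and B are not similar.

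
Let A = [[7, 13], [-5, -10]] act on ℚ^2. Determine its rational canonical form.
R = [[0, 5], [1, -3]]

The invariant factors of A (the non-unit diagonal entries of the Smith normal form of xI - A over ℚ[x]) are x^2 + 3x - 5, each dividing the next. The characteristic polynomial is their product, x^2 + 3x - 5.

The rational canonical form is the block-diagonal matrix of companion matrices C(f_i):
R = [[0, 5], [1, -3]].

Note the characteristic polynomial does not split into linear factors over ℚ, so A has no Jordan form over ℚ; the rational canonical form exists over any field.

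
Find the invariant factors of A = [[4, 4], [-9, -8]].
(x + 2)^2

The Jordan structure of A has elementary divisors (x + 2)^2. Arranging the block sizes at each eigenvalue in decreasing order and taking row products gives the invariant factors.

Invariant factors (smallest first, each dividing the next): (x + 2)^2.

Check: the last factor (x + 2)^2 is the minimal polynomial, and the product (x + 2)^2 is the characteristic polynomial.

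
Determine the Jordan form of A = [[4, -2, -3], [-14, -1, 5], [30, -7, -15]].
The characteristic polynomial is det(xI - A) = (x + 4)^3, so the eigenvalues are -4 (algebraic multiplicity 3).

For λ = -4: rank(A + 4I) = 2, rank((A + 4I)^2) = 1, rank((A + 4I)^3) = 0. The eigenspace has dimension 3 - 2 = 1, so there is 1 Jordan block; the rank sequence gives block sizes [3].

Assembling the blocks gives the Jordan form J above.

J = [[-4, 1, 0], [0, -4, 1], [0, 0, -4]]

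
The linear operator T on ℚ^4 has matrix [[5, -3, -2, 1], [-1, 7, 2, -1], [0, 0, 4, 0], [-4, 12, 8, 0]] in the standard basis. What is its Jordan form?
The characteristic polynomial is det(xI - A) = (x - 4)^4, so the eigenvalues are 4 (algebraic multiplicity 4).

For λ = 4: rank(A - 4I) = 1, rank((A - 4I)^2) = 0. The eigenspace has dimension 4 - 1 = 3, so there are 3 Jordan blocks; the rank sequence gives block sizes [2, 1, 1].

Assembling the blocks gives the Jordan form J above.

J = [[4, 1, 0, 0], [0, 4, 0, 0], [0, 0, 4, 0], [0, 0, 0, 4]]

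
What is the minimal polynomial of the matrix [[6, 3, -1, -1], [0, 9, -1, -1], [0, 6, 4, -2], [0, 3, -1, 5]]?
m_A(x) = (x - 6)^2

The characteristic polynomial factors as (x - 6)^4. The minimal polynomial is ∏(x - λ)^{k_λ} where k_λ is the size of the largest Jordan block at λ.

For λ = 6: rank(A - 6I) = 1, and the largest Jordan block has size 2 (the smallest k with rank((A - 6I)^k) = rank((A - 6I)^(k+1))).

So m_A(x) = (x - 6)^2.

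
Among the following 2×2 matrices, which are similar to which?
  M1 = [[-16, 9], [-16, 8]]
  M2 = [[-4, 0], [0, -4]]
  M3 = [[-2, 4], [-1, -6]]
2 classes: {M1, M3}, {M2}

Characteristic polynomials: χ_{M1} = (x + 4)^2, χ_{M2} = (x + 4)^2, χ_{M3} = (x + 4)^2.

{M1, M3}: invariant factors (x + 4)^2.

{M2}: invariant factors x + 4, x + 4.

Matrices are similar if and only if their invariant-factor lists agree; the partition into similarity classes is {M1, M3}, {M2}.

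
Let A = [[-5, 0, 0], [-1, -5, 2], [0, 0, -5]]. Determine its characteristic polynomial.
χ_A(x) = (x + 5)^3

xI - A = [[x + 5, 0, 0], [1, x + 5, -2], [0, 0, x + 5]].

Expanding det(xI - A) along the first row:
det(xI - A) = + (x + 5)·det([[x + 5, -2], [0, x + 5]]) - (0)·det([[1, -2], [0, x + 5]]) + (0)·det([[1, x + 5], [0, 0]]).

Evaluating gives χ_A(x) = x^3 + 15x^2 + 75x + 125 = (x + 5)^3.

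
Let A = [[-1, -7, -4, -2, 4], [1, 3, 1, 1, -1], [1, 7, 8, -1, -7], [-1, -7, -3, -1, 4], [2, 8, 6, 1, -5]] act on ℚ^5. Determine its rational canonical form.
R = [[0, 0, 0, 0, 6], [1, 0, 0, 0, -5], [0, 1, 0, 0, -2], [0, 0, 1, 0, -2], [0, 0, 0, 1, 4]]

The invariant factors of A (the non-unit diagonal entries of the Smith normal form of xI - A over ℚ[x]) are (x - 3)(x - 1)(x^3 - x - 2), each dividing the next. The characteristic polynomial is their product, (x - 3)(x - 1)(x^3 - x - 2).

The rational canonical form is the block-diagonal matrix of companion matrices C(f_i):
R = [[0, 0, 0, 0, 6], [1, 0, 0, 0, -5], [0, 1, 0, 0, -2], [0, 0, 1, 0, -2], [0, 0, 0, 1, 4]].

Note the characteristic polynomial does not split into linear factors over ℚ, so A has no Jordan form over ℚ; the rational canonical form exists over any field.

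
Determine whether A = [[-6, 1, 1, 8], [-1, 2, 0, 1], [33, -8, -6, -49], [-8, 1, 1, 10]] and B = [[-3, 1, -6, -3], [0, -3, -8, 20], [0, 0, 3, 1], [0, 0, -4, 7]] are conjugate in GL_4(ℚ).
trace(A) = 0 but trace(B) = 4. The trace is a similarity invariant, so A and B are not similar.

No.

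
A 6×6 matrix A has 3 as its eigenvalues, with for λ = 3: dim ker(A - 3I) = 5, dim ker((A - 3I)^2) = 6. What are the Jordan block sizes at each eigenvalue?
λ = 3: successive nullity increments [5, 1] count blocks of size ≥ k; block sizes are [2, 1, 1, 1, 1].

Jordan blocks: (3, 2), (3, 1), (3, 1), (3, 1), (3, 1)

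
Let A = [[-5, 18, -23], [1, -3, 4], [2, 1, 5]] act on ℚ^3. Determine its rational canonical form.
The invariant factors of A (the non-unit diagonal entries of the Smith normal form of xI - A over ℚ[x]) are (x + 4)(x^2 - x + 3), each dividing the next. The characteristic polynomial is their product, (x + 4)(x^2 - x + 3).

The rational canonical form is the block-diagonal matrix of companion matrices C(f_i):
R = [[0, 0, -12], [1, 0, 1], [0, 1, -3]].

Note the characteristic polynomial does not split into linear factors over ℚ, so A has no Jordan form over ℚ; the rational canonical form exists over any field.

R = [[0, 0, -12], [1, 0, 1], [0, 1, -3]]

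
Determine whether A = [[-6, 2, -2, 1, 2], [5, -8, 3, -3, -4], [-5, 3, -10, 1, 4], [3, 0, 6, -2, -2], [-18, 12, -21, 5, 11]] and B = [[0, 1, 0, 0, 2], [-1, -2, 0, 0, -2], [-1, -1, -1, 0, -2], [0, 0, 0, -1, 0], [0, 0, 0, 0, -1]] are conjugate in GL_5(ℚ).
trace(A) = -15 but trace(B) = -5. The trace is a similarity invariant, so A and B are not similar.

No.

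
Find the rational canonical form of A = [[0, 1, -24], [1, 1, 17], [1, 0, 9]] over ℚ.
R = [[0, 0, 32], [1, 0, -32], [0, 1, 10]]

The invariant factors of A (the non-unit diagonal entries of the Smith normal form of xI - A over ℚ[x]) are (x - 4)^2(x - 2), each dividing the next. The characteristic polynomial is their product, (x - 4)^2(x - 2).

The rational canonical form is the block-diagonal matrix of companion matrices C(f_i):
R = [[0, 0, 32], [1, 0, -32], [0, 1, 10]].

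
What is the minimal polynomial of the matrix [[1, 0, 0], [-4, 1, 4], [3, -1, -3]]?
m_A(x) = (x - 1)(x + 1)^2

The characteristic polynomial factors as (x - 1)(x + 1)^2. The minimal polynomial is ∏(x - λ)^{k_λ} where k_λ is the size of the largest Jordan block at λ.

For λ = -1: rank(A + I) = 2, and the largest Jordan block has size 2 (the smallest k with rank((A + I)^k) = rank((A + I)^(k+1))).
For λ = 1: rank(A - I) = 2, and the largest Jordan block has size 1 (the smallest k with rank((A - I)^k) = rank((A - I)^(k+1))).

So m_A(x) = (x - 1)(x + 1)^2.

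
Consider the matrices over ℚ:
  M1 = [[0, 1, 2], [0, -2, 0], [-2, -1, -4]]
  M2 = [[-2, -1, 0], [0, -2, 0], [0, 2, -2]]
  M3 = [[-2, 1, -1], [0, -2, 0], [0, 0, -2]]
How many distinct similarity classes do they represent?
1 class: {M1, M2, M3}

Characteristic polynomials: χ_{M1} = (x + 2)^3, χ_{M2} = (x + 2)^3, χ_{M3} = (x + 2)^3.

{M1, M2, M3}: invariant factors x + 2, (x + 2)^2.

Matrices are similar if and only if their invariant-factor lists agree; the partition into similarity classes is {M1, M2, M3}.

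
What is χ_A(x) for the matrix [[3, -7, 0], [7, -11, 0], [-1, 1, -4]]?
χ_A(x) = (x + 4)^3

xI - A = [[x - 3, 7, 0], [-7, x + 11, 0], [1, -1, x + 4]].

Expanding det(xI - A) along the first row:
det(xI - A) = + (x - 3)·det([[x + 11, 0], [-1, x + 4]]) - (7)·det([[-7, 0], [1, x + 4]]) + (0)·det([[-7, x + 11], [1, -1]]).

Evaluating gives χ_A(x) = x^3 + 12x^2 + 48x + 64 = (x + 4)^3.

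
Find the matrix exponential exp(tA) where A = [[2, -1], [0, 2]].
e^{tA} = [[e^{2*t}, -t*e^{2*t}], [0, e^{2*t}]]

A has Jordan form J = [[2, 1], [0, 2]] with A = PJP^{-1}, so e^{tA} = P e^{tJ} P^{-1}.

For a Jordan block J_k(λ), e^{tJ_k(λ)} = e^{λt} · (I + tN + t^2 N^2/2! + ... + t^{k-1} N^{k-1}/(k-1)!) where N is the nilpotent superdiagonal part.

Assembling the blocks and conjugating back gives the entries of e^{tA} as shown above.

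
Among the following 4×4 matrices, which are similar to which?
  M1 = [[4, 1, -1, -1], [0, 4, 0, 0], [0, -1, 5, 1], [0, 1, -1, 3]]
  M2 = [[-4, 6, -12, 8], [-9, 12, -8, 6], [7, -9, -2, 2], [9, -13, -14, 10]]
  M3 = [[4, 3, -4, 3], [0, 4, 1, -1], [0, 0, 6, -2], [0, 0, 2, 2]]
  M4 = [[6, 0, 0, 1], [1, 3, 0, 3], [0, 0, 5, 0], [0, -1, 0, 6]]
Characteristic polynomials: χ_{M1} = (x - 4)^4, χ_{M2} = (x - 4)^4, χ_{M3} = (x - 4)^4, χ_{M4} = (x - 5)^4.

{M1}: invariant factors x - 4, x - 4, (x - 4)^2.

{M2, M3}: invariant factors x - 4, (x - 4)^3.

{M4}: invariant factors x - 5, (x - 5)^3.

Matrices are similar if and only if their invariant-factor lists agree; the partition into similarity classes is {M1}, {M2, M3}, {M4}.

3 classes: {M1}, {M2, M3}, {M4}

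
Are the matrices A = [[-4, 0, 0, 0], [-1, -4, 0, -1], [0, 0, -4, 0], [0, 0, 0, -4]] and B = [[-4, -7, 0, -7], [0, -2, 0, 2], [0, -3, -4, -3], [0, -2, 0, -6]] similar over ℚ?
Yes.

Two matrices over a field are similar if and only if they have the same invariant factors.

Both A and B have characteristic polynomial (x + 4)^4 and minimal polynomial (x + 4)^2. Computing further, both have invariant factors x + 4, x + 4, (x + 4)^2. Hence A and B are similar.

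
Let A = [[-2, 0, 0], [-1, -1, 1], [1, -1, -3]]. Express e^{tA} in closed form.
A has Jordan form J = [[-2, 1, 0], [0, -2, 0], [0, 0, -2]] with A = PJP^{-1}, so e^{tA} = P e^{tJ} P^{-1}.

For a Jordan block J_k(λ), e^{tJ_k(λ)} = e^{λt} · (I + tN + t^2 N^2/2! + ... + t^{k-1} N^{k-1}/(k-1)!) where N is the nilpotent superdiagonal part.

Assembling the blocks and conjugating back gives the entries of e^{tA} as shown above.

e^{tA} = [[e^{-2*t}, 0, 0], [-t*e^{-2*t}, (t + 1)*e^{-2*t}, t*e^{-2*t}], [t*e^{-2*t}, -t*e^{-2*t}, (1 - t)*e^{-2*t}]]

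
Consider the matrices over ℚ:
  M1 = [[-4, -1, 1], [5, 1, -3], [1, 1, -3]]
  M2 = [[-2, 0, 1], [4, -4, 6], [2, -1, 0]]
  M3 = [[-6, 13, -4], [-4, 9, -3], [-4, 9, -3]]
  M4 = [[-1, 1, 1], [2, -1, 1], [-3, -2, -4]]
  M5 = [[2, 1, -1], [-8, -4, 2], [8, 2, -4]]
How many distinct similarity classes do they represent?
Characteristic polynomials: χ_{M1} = (x + 2)^3, χ_{M2} = (x + 2)^3, χ_{M3} = x^3, χ_{M4} = (x + 2)^3, χ_{M5} = (x + 2)^3.

{M1, M2, M4}: invariant factors (x + 2)^3.

{M3}: invariant factors x^3.

{M5}: invariant factors x + 2, (x + 2)^2.

Matrices are similar if and only if their invariant-factor lists agree; the partition into similarity classes is {M1, M2, M4}, {M3}, {M5}.

3 classes: {M1, M2, M4}, {M3}, {M5}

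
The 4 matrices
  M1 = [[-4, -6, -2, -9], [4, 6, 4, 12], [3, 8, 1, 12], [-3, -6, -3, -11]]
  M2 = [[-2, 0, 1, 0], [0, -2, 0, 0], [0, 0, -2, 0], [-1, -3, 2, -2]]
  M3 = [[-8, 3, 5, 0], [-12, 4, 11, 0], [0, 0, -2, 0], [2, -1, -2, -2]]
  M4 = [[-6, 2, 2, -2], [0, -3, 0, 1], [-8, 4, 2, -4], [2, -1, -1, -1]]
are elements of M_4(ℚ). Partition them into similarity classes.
Characteristic polynomials: χ_{M1} = (x + 2)^4, χ_{M2} = (x + 2)^4, χ_{M3} = (x + 2)^4, χ_{M4} = (x + 2)^4.

{M1, M2, M3, M4}: invariant factors x + 2, (x + 2)^3.

Matrices are similar if and only if their invariant-factor lists agree; the partition into similarity classes is {M1, M2, M3, M4}.

1 class: {M1, M2, M3, M4}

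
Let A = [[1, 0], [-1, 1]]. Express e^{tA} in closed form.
A has Jordan form J = [[1, 1], [0, 1]] with A = PJP^{-1}, so e^{tA} = P e^{tJ} P^{-1}.

For a Jordan block J_k(λ), e^{tJ_k(λ)} = e^{λt} · (I + tN + t^2 N^2/2! + ... + t^{k-1} N^{k-1}/(k-1)!) where N is the nilpotent superdiagonal part.

Assembling the blocks and conjugating back gives the entries of e^{tA} as shown above.

e^{tA} = [[e^{t}, 0], [-t*e^{t}, e^{t}]]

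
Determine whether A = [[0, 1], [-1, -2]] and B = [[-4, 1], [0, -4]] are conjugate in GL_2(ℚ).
No.

trace(A) = -2 but trace(B) = -8. The trace is a similarity invariant, so A and B are not similar.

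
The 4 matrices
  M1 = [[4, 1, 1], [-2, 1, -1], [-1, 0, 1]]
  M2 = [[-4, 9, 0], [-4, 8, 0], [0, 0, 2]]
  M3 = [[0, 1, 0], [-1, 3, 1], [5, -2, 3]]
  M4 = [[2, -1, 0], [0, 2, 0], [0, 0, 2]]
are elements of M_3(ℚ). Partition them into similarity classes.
2 classes: {M1, M3}, {M2, M4}

Characteristic polynomials: χ_{M1} = (x - 2)^3, χ_{M2} = (x - 2)^3, χ_{M3} = (x - 2)^3, χ_{M4} = (x - 2)^3.

{M1, M3}: invariant factors (x - 2)^3.

{M2, M4}: invariant factors x - 2, (x - 2)^2.

Matrices are similar if and only if their invariant-factor lists agree; the partition into similarity classes is {M1, M3}, {M2, M4}.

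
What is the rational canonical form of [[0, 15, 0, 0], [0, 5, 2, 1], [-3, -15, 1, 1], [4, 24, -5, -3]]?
The invariant factors of A (the non-unit diagonal entries of the Smith normal form of xI - A over ℚ[x]) are (x - 3)(x^3 - 2x + 5), each dividing the next. The characteristic polynomial is their product, (x - 3)(x^3 - 2x + 5).

The rational canonical form is the block-diagonal matrix of companion matrices C(f_i):
R = [[0, 0, 0, 15], [1, 0, 0, -11], [0, 1, 0, 2], [0, 0, 1, 3]].

Note the characteristic polynomial does not split into linear factors over ℚ, so A has no Jordan form over ℚ; the rational canonical form exists over any field.

R = [[0, 0, 0, 15], [1, 0, 0, -11], [0, 1, 0, 2], [0, 0, 1, 3]]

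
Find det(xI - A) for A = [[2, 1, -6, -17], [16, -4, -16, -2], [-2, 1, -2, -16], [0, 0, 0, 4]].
xI - A = [[x - 2, -1, 6, 17], [-16, x + 4, 16, 2], [2, -1, x + 2, 16], [0, 0, 0, x - 4]].

Expanding det(xI - A) along the first row:
det(xI - A) = + (x - 2)·det([[x + 4, 16, 2], [-1, x + 2, 16], [0, 0, x - 4]]) - (-1)·det([[-16, 16, 2], [2, x + 2, 16], [0, 0, x - 4]]) + (6)·det([[-16, x + 4, 2], [2, -1, 16], [0, 0, x - 4]]) - (17)·det([[-16, x + 4, 16], [2, -1, x + 2], [0, 0, 0]]).

Evaluating gives χ_A(x) = x^4 - 32x^2 + 256 = (x - 4)^2(x + 4)^2.

χ_A(x) = (x - 4)^2(x + 4)^2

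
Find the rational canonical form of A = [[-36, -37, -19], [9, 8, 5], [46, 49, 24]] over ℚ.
R = [[0, 0, 3], [1, 0, -2], [0, 1, -4]]

The invariant factors of A (the non-unit diagonal entries of the Smith normal form of xI - A over ℚ[x]) are (x + 3)(x^2 + x - 1), each dividing the next. The characteristic polynomial is their product, (x + 3)(x^2 + x - 1).

The rational canonical form is the block-diagonal matrix of companion matrices C(f_i):
R = [[0, 0, 3], [1, 0, -2], [0, 1, -4]].

Note the characteristic polynomial does not split into linear factors over ℚ, so A has no Jordan form over ℚ; the rational canonical form exists over any field.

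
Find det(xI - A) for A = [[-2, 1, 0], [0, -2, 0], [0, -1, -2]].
χ_A(x) = (x + 2)^3

xI - A = [[x + 2, -1, 0], [0, x + 2, 0], [0, 1, x + 2]].

Expanding det(xI - A) along the first row:
det(xI - A) = + (x + 2)·det([[x + 2, 0], [1, x + 2]]) - (-1)·det([[0, 0], [0, x + 2]]) + (0)·det([[0, x + 2], [0, 1]]).

Evaluating gives χ_A(x) = x^3 + 6x^2 + 12x + 8 = (x + 2)^3.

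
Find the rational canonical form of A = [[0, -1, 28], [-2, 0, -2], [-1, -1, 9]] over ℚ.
R = [[0, 0, 36], [1, 0, -24], [0, 1, 9]]

The invariant factors of A (the non-unit diagonal entries of the Smith normal form of xI - A over ℚ[x]) are (x - 6)(x^2 - 3x + 6), each dividing the next. The characteristic polynomial is their product, (x - 6)(x^2 - 3x + 6).

The rational canonical form is the block-diagonal matrix of companion matrices C(f_i):
R = [[0, 0, 36], [1, 0, -24], [0, 1, 9]].

Note the characteristic polynomial does not split into linear factors over ℚ, so A has no Jordan form over ℚ; the rational canonical form exists over any field.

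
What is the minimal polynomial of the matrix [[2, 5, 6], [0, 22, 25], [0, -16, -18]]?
m_A(x) = (x - 2)^3

The characteristic polynomial factors as (x - 2)^3. The minimal polynomial is ∏(x - λ)^{k_λ} where k_λ is the size of the largest Jordan block at λ.

For λ = 2: rank(A - 2I) = 2, and the largest Jordan block has size 3 (the smallest k with rank((A - 2I)^k) = rank((A - 2I)^(k+1))).

So m_A(x) = (x - 2)^3.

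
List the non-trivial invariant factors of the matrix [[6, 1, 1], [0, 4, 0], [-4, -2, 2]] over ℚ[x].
x - 4, (x - 4)^2

The Jordan structure of A has elementary divisors (x - 4)^2, (x - 4). Arranging the block sizes at each eigenvalue in decreasing order and taking row products gives the invariant factors.

Invariant factors (smallest first, each dividing the next): x - 4, (x - 4)^2.

Check: the last factor (x - 4)^2 is the minimal polynomial, and the product (x - 4)^3 is the characteristic polynomial.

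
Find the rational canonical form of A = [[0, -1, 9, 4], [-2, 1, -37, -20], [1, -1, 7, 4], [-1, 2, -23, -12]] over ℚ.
R = [[0, 0, 0, 16], [1, 0, 0, 8], [0, 1, 0, 1], [0, 0, 1, -4]]

The invariant factors of A (the non-unit diagonal entries of the Smith normal form of xI - A over ℚ[x]) are (x + 4)(x^3 - x - 4), each dividing the next. The characteristic polynomial is their product, (x + 4)(x^3 - x - 4).

The rational canonical form is the block-diagonal matrix of companion matrices C(f_i):
R = [[0, 0, 0, 16], [1, 0, 0, 8], [0, 1, 0, 1], [0, 0, 1, -4]].

Note the characteristic polynomial does not split into linear factors over ℚ, so A has no Jordan form over ℚ; the rational canonical form exists over any field.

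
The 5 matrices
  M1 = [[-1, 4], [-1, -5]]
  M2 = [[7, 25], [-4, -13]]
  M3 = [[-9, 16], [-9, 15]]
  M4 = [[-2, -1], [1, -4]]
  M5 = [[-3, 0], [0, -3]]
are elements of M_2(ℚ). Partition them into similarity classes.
Characteristic polynomials: χ_{M1} = (x + 3)^2, χ_{M2} = (x + 3)^2, χ_{M3} = (x - 3)^2, χ_{M4} = (x + 3)^2, χ_{M5} = (x + 3)^2.

{M1, M2, M4}: invariant factors (x + 3)^2.

{M3}: invariant factors (x - 3)^2.

{M5}: invariant factors x + 3, x + 3.

Matrices are similar if and only if their invariant-factor lists agree; the partition into similarity classes is {M1, M2, M4}, {M3}, {M5}.

3 classes: {M1, M2, M4}, {M3}, {M5}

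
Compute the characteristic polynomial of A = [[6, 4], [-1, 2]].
χ_A(x) = (x - 4)^2

xI - A = [[x - 6, -4], [1, x - 2]].

Expanding det(xI - A) along the first row:
det(xI - A) = + (x - 6)·det([[x - 2]]) - (-4)·det([[1]]).

Evaluating gives χ_A(x) = x^2 - 8x + 16 = (x - 4)^2.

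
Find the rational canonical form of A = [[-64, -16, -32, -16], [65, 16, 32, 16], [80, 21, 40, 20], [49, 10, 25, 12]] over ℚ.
The invariant factors of A (the non-unit diagonal entries of the Smith normal form of xI - A over ℚ[x]) are (x^2 - 2x + 4)^2, each dividing the next. The characteristic polynomial is their product, (x^2 - 2x + 4)^2.

The rational canonical form is the block-diagonal matrix of companion matrices C(f_i):
R = [[0, 0, 0, -16], [1, 0, 0, 16], [0, 1, 0, -12], [0, 0, 1, 4]].

Note the characteristic polynomial does not split into linear factors over ℚ, so A has no Jordan form over ℚ; the rational canonical form exists over any field.

R = [[0, 0, 0, -16], [1, 0, 0, 16], [0, 1, 0, -12], [0, 0, 1, 4]]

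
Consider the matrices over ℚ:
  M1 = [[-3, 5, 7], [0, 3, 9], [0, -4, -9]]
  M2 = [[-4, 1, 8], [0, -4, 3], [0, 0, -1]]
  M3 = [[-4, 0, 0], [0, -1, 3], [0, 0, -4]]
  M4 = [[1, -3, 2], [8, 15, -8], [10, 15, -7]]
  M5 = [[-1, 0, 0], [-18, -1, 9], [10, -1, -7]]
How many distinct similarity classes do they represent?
4 classes: {M1}, {M2, M5}, {M3}, {M4}

Characteristic polynomials: χ_{M1} = (x + 3)^3, χ_{M2} = (x + 1)(x + 4)^2, χ_{M3} = (x + 1)(x + 4)^2, χ_{M4} = (x - 3)^3, χ_{M5} = (x + 1)(x + 4)^2.

{M1}: invariant factors (x + 3)^3.

{M2, M5}: invariant factors (x + 1)(x + 4)^2.

{M3}: invariant factors x + 4, (x + 1)(x + 4).

{M4}: invariant factors x - 3, (x - 3)^2.

Matrices are similar if and only if their invariant-factor lists agree; the partition into similarity classes is {M1}, {M2, M5}, {M3}, {M4}.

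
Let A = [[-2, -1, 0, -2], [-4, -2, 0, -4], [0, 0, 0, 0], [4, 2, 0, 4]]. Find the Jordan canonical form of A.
The characteristic polynomial is det(xI - A) = x^4, so the eigenvalues are 0 (algebraic multiplicity 4).

For λ = 0: rank(A) = 1, rank(A^2) = 0. The eigenspace has dimension 4 - 1 = 3, so there are 3 Jordan blocks; the rank sequence gives block sizes [2, 1, 1].

Assembling the blocks gives the Jordan form J above.

J = [[0, 1, 0, 0], [0, 0, 0, 0], [0, 0, 0, 0], [0, 0, 0, 0]]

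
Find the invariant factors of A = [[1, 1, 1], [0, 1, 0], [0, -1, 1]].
The Jordan structure of A has elementary divisors (x - 1)^3. Arranging the block sizes at each eigenvalue in decreasing order and taking row products gives the invariant factors.

Invariant factors (smallest first, each dividing the next): (x - 1)^3.

Check: the last factor (x - 1)^3 is the minimal polynomial, and the product (x - 1)^3 is the characteristic polynomial.

(x - 1)^3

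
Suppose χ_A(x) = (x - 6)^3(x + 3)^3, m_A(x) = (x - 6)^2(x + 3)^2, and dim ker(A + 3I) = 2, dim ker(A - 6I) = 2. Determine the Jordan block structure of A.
Jordan blocks: (-3, 2), (-3, 1), (6, 2), (6, 1)

λ = -3: algebraic multiplicity 3 (exponent in χ_A), largest block size 2 (exponent in m_A), 2 blocks (geometric multiplicity). These force block sizes [2, 1].
λ = 6: algebraic multiplicity 3 (exponent in χ_A), largest block size 2 (exponent in m_A), 2 blocks (geometric multiplicity). These force block sizes [2, 1].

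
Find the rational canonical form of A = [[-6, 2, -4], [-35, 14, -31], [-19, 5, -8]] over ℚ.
The invariant factors of A (the non-unit diagonal entries of the Smith normal form of xI - A over ℚ[x]) are x^3 + x + 4, each dividing the next. The characteristic polynomial is their product, x^3 + x + 4.

The rational canonical form is the block-diagonal matrix of companion matrices C(f_i):
R = [[0, 0, -4], [1, 0, -1], [0, 1, 0]].

Note the characteristic polynomial does not split into linear factors over ℚ, so A has no Jordan form over ℚ; the rational canonical form exists over any field.

R = [[0, 0, -4], [1, 0, -1], [0, 1, 0]]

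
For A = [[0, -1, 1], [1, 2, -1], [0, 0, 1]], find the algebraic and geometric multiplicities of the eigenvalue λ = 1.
The characteristic polynomial is (x - 1)^3, so the factor x - 1 appears with exponent 3: the algebraic multiplicity is 3.

rank(A - I) = 1, so the eigenspace has dimension 3 - 1 = 2: the geometric multiplicity is 2.

Since 2 < 3, A is not diagonalizable.

algebraic multiplicity 3, geometric multiplicity 2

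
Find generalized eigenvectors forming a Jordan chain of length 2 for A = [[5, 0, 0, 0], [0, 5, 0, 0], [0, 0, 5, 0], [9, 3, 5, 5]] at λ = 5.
We seek v_1 ∈ ker((A - 5I)^2) \ ker(A - 5I), then set v_{i+1} = (A - 5I) v_i.

One such chain is v_1 = [[5, 2, -10, 0]]^T, v_2 = [[0, 0, 0, 1]]^T. Check: (A - 5I) v_2 = [[0, 0, 0, 0]]^T = 0.

v_1 = [[5, 2, -10, 0]]^T, v_2 = [[0, 0, 0, 1]]^T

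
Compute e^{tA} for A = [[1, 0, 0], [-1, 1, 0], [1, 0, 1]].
A has Jordan form J = [[1, 1, 0], [0, 1, 0], [0, 0, 1]] with A = PJP^{-1}, so e^{tA} = P e^{tJ} P^{-1}.

For a Jordan block J_k(λ), e^{tJ_k(λ)} = e^{λt} · (I + tN + t^2 N^2/2! + ... + t^{k-1} N^{k-1}/(k-1)!) where N is the nilpotent superdiagonal part.

Assembling the blocks and conjugating back gives the entries of e^{tA} as shown above.

e^{tA} = [[e^{t}, 0, 0], [-t*e^{t}, e^{t}, 0], [t*e^{t}, 0, e^{t}]]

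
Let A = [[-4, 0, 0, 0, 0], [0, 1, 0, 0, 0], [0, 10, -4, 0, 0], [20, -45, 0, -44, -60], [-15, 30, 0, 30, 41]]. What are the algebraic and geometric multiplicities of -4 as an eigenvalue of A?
The characteristic polynomial is (x - 1)^2(x + 4)^3, so the factor x + 4 appears with exponent 3: the algebraic multiplicity is 3.

rank(A + 4I) = 2, so the eigenspace has dimension 5 - 2 = 3: the geometric multiplicity is 3.

algebraic multiplicity 3, geometric multiplicity 3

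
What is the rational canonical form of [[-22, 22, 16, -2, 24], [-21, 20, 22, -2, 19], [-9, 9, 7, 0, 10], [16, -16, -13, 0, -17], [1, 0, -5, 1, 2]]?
R = [[0, 0, 0, 0, 18], [1, 0, 0, 0, -27], [0, 1, 0, 0, 10], [0, 0, 1, 0, -7], [0, 0, 0, 1, 7]]

The invariant factors of A (the non-unit diagonal entries of the Smith normal form of xI - A over ℚ[x]) are (x - 6)(x - 1)(x^3 + x - 3), each dividing the next. The characteristic polynomial is their product, (x - 6)(x - 1)(x^3 + x - 3).

The rational canonical form is the block-diagonal matrix of companion matrices C(f_i):
R = [[0, 0, 0, 0, 18], [1, 0, 0, 0, -27], [0, 1, 0, 0, 10], [0, 0, 1, 0, -7], [0, 0, 0, 1, 7]].

Note the characteristic polynomial does not split into linear factors over ℚ, so A has no Jordan form over ℚ; the rational canonical form exists over any field.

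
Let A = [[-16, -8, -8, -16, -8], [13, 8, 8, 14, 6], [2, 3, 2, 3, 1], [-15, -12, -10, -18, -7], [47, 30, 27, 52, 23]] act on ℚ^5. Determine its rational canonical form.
R = [[0, 0, 0, 0, -8], [1, 0, 0, 0, 6], [0, 1, 0, 0, 3], [0, 0, 1, 0, 1], [0, 0, 0, 1, -1]]

The invariant factors of A (the non-unit diagonal entries of the Smith normal form of xI - A over ℚ[x]) are (x - 1)(x + 2)(x^3 + x - 4), each dividing the next. The characteristic polynomial is their product, (x - 1)(x + 2)(x^3 + x - 4).

The rational canonical form is the block-diagonal matrix of companion matrices C(f_i):
R = [[0, 0, 0, 0, -8], [1, 0, 0, 0, 6], [0, 1, 0, 0, 3], [0, 0, 1, 0, 1], [0, 0, 0, 1, -1]].

Note the characteristic polynomial does not split into linear factors over ℚ, so A has no Jordan form over ℚ; the rational canonical form exists over any field.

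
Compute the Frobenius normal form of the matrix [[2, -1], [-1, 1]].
The invariant factors of A (the non-unit diagonal entries of the Smith normal form of xI - A over ℚ[x]) are x^2 - 3x + 1, each dividing the next. The characteristic polynomial is their product, x^2 - 3x + 1.

The rational canonical form is the block-diagonal matrix of companion matrices C(f_i):
R = [[0, -1], [1, 3]].

Note the characteristic polynomial does not split into linear factors over ℚ, so A has no Jordan form over ℚ; the rational canonical form exists over any field.

R = [[0, -1], [1, 3]]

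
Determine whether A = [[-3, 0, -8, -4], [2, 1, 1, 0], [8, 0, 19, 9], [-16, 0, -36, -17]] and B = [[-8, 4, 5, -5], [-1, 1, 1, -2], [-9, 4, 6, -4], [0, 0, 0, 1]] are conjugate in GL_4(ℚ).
Two matrices over a field are similar if and only if they have the same invariant factors.

Both A and B have characteristic polynomial (x - 1)^3(x + 3) and minimal polynomial (x - 1)^3(x + 3). Computing further, both have invariant factors (x - 1)^3(x + 3). Hence A and B are similar.

Yes.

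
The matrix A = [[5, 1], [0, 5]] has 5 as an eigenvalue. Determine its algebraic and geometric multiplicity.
The characteristic polynomial is (x - 5)^2, so the factor x - 5 appears with exponent 2: the algebraic multiplicity is 2.

rank(A - 5I) = 1, so the eigenspace has dimension 2 - 1 = 1: the geometric multiplicity is 1.

Since 1 < 2, A is not diagonalizable.

algebraic multiplicity 2, geometric multiplicity 1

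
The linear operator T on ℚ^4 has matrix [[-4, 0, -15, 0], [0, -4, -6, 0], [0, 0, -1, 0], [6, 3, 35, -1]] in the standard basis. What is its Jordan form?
J = [[-4, 0, 0, 0], [0, -4, 0, 0], [0, 0, -1, 1], [0, 0, 0, -1]]

The characteristic polynomial is det(xI - A) = (x + 1)^2(x + 4)^2, so the eigenvalues are -4 (algebraic multiplicity 2), -1 (algebraic multiplicity 2).

For λ = -4: rank(A + 4I) = 2. The eigenspace has dimension 4 - 2 = 2, so there are 2 Jordan blocks; the rank sequence gives block sizes [1, 1].

For λ = -1: rank(A + I) = 3, rank((A + I)^2) = 2. The eigenspace has dimension 4 - 3 = 1, so there is 1 Jordan block; the rank sequence gives block sizes [2].

Assembling the blocks gives the Jordan form J above.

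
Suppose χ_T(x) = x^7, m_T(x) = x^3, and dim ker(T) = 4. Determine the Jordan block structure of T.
λ = 0: algebraic multiplicity 7 (exponent in χ_T), largest block size 3 (exponent in m_T), 4 blocks (geometric multiplicity). These force block sizes [3, 2, 1, 1].

Jordan blocks: (0, 3), (0, 2), (0, 1), (0, 1)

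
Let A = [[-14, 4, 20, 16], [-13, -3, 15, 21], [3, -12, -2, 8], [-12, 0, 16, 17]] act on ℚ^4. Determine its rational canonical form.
R = [[0, 0, 0, -36], [1, 0, 0, 12], [0, 1, 0, 11], [0, 0, 1, -2]]

The invariant factors of A (the non-unit diagonal entries of the Smith normal form of xI - A over ℚ[x]) are (x - 2)^2(x + 3)^2, each dividing the next. The characteristic polynomial is their product, (x - 2)^2(x + 3)^2.

The rational canonical form is the block-diagonal matrix of companion matrices C(f_i):
R = [[0, 0, 0, -36], [1, 0, 0, 12], [0, 1, 0, 11], [0, 0, 1, -2]].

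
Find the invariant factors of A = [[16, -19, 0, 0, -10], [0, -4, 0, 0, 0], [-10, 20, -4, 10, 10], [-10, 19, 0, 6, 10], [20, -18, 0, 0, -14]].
The Jordan structure of A has elementary divisors (x + 4)^2, (x + 4), (x - 6), (x - 6). Arranging the block sizes at each eigenvalue in decreasing order and taking row products gives the invariant factors.

Invariant factors (smallest first, each dividing the next): (x - 6)(x + 4), (x - 6)(x + 4)^2.

Check: the last factor (x - 6)(x + 4)^2 is the minimal polynomial, and the product (x - 6)^2(x + 4)^3 is the characteristic polynomial.

(x - 6)(x + 4), (x - 6)(x + 4)^2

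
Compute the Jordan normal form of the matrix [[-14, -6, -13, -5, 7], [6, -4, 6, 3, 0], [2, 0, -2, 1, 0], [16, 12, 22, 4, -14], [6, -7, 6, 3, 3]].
The characteristic polynomial is det(xI - A) = (x - 3)(x + 4)^4, so the eigenvalues are -4 (algebraic multiplicity 4), 3 (algebraic multiplicity 1).

For λ = -4: rank(A + 4I) = 3, rank((A + 4I)^2) = 1. The eigenspace has dimension 5 - 3 = 2, so there are 2 Jordan blocks; the rank sequence gives block sizes [2, 2].

For λ = 3: algebraic multiplicity 1 gives one 1×1 block.

Assembling the blocks gives the Jordan form J above.

J = [[-4, 1, 0, 0, 0], [0, -4, 0, 0, 0], [0, 0, -4, 1, 0], [0, 0, 0, -4, 0], [0, 0, 0, 0, 3]]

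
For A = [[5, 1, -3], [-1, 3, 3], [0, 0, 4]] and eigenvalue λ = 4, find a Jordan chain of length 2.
v_1 = [[0, 1, 0]]^T, v_2 = [[1, -1, 0]]^T

We seek v_1 ∈ ker((A - 4I)^2) \ ker(A - 4I), then set v_{i+1} = (A - 4I) v_i.

One such chain is v_1 = [[0, 1, 0]]^T, v_2 = [[1, -1, 0]]^T. Check: (A - 4I) v_2 = [[0, 0, 0]]^T = 0.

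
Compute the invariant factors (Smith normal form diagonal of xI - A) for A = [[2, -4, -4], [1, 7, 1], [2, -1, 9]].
(x - 6)^3

The Jordan structure of A has elementary divisors (x - 6)^3. Arranging the block sizes at each eigenvalue in decreasing order and taking row products gives the invariant factors.

Invariant factors (smallest first, each dividing the next): (x - 6)^3.

Check: the last factor (x - 6)^3 is the minimal polynomial, and the product (x - 6)^3 is the characteristic polynomial.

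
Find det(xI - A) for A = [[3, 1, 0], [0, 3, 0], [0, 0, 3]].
χ_A(x) = (x - 3)^3

xI - A = [[x - 3, -1, 0], [0, x - 3, 0], [0, 0, x - 3]].

Expanding det(xI - A) along the first row:
det(xI - A) = + (x - 3)·det([[x - 3, 0], [0, x - 3]]) - (-1)·det([[0, 0], [0, x - 3]]) + (0)·det([[0, x - 3], [0, 0]]).

Evaluating gives χ_A(x) = x^3 - 9x^2 + 27x - 27 = (x - 3)^3.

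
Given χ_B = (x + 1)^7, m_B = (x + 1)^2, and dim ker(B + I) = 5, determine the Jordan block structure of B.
λ = -1: algebraic multiplicity 7 (exponent in χ_B), largest block size 2 (exponent in m_B), 5 blocks (geometric multiplicity). These force block sizes [2, 2, 1, 1, 1].

Jordan blocks: (-1, 2), (-1, 2), (-1, 1), (-1, 1), (-1, 1)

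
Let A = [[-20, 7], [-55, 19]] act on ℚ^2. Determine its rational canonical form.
The invariant factors of A (the non-unit diagonal entries of the Smith normal form of xI - A over ℚ[x]) are x^2 + x + 5, each dividing the next. The characteristic polynomial is their product, x^2 + x + 5.

The rational canonical form is the block-diagonal matrix of companion matrices C(f_i):
R = [[0, -5], [1, -1]].

Note the characteristic polynomial does not split into linear factors over ℚ, so A has no Jordan form over ℚ; the rational canonical form exists over any field.

R = [[0, -5], [1, -1]]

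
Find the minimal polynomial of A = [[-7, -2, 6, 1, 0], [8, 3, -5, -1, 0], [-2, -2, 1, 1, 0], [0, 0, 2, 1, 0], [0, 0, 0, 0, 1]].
m_A(x) = (x - 1)^3(x + 5)

The characteristic polynomial factors as (x - 1)^4(x + 5). The minimal polynomial is ∏(x - λ)^{k_λ} where k_λ is the size of the largest Jordan block at λ.

For λ = -5: rank(A + 5I) = 4, and the largest Jordan block has size 1 (the smallest k with rank((A + 5I)^k) = rank((A + 5I)^(k+1))).
For λ = 1: rank(A - I) = 3, and the largest Jordan block has size 3 (the smallest k with rank((A - I)^k) = rank((A - I)^(k+1))).

So m_A(x) = (x - 1)^3(x + 5).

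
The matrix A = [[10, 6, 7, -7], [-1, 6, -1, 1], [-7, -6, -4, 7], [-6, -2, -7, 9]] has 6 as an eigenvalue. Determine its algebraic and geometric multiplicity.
The characteristic polynomial is (x - 6)^3(x - 3), so the factor x - 6 appears with exponent 3: the algebraic multiplicity is 3.

rank(A - 6I) = 3, so the eigenspace has dimension 4 - 3 = 1: the geometric multiplicity is 1.

Since 1 < 3, A is not diagonalizable.

algebraic multiplicity 3, geometric multiplicity 1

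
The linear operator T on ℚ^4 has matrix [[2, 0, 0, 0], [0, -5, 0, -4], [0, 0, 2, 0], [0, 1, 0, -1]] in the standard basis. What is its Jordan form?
The characteristic polynomial is det(xI - A) = (x - 2)^2(x + 3)^2, so the eigenvalues are -3 (algebraic multiplicity 2), 2 (algebraic multiplicity 2).

For λ = -3: rank(A + 3I) = 3, rank((A + 3I)^2) = 2. The eigenspace has dimension 4 - 3 = 1, so there is 1 Jordan block; the rank sequence gives block sizes [2].

For λ = 2: rank(A - 2I) = 2. The eigenspace has dimension 4 - 2 = 2, so there are 2 Jordan blocks; the rank sequence gives block sizes [1, 1].

Assembling the blocks gives the Jordan form J above.

J = [[-3, 1, 0, 0], [0, -3, 0, 0], [0, 0, 2, 0], [0, 0, 0, 2]]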